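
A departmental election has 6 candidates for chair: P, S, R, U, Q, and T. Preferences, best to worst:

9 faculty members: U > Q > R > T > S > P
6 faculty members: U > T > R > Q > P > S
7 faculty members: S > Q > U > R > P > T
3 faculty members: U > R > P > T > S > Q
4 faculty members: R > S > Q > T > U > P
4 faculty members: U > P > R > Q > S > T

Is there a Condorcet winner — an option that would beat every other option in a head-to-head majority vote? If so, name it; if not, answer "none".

U vs P: 33–0 for U.
U vs S: 22–11 for U.
U vs R: 29–4 for U.
U vs Q: 22–11 for U.
U vs T: 29–4 for U.
U beats every other option head-to-head.

U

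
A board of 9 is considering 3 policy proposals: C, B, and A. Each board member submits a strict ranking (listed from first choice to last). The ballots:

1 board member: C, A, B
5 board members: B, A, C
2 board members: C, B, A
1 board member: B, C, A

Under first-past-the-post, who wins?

First-place votes: C 3, B 6, A 0.
B has the most first-place votes.

B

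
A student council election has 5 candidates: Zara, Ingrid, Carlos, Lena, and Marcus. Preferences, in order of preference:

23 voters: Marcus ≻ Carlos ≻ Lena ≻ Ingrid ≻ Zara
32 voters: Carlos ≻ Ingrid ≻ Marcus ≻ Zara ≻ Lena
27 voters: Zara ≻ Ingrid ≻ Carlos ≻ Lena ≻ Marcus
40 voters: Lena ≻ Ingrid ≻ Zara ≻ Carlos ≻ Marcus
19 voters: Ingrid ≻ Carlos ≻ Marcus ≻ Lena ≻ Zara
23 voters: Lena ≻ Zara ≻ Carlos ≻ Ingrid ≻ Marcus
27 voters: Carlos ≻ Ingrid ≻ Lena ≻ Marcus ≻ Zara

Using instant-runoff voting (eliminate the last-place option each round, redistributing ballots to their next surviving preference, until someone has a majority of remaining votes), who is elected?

Carlos

Round 1: Zara 27, Ingrid 19, Carlos 59, Lena 63, Marcus 23. Eliminate Ingrid.
Round 2: Zara 27, Carlos 78, Lena 63, Marcus 23. Eliminate Marcus.
Round 3: Zara 27, Carlos 101, Lena 63. Carlos has a majority.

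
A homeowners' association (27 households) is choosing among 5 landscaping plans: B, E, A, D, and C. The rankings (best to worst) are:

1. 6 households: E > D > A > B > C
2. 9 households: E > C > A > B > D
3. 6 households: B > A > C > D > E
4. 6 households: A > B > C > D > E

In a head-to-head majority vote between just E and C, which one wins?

Voters preferring E to C: 15; preferring C to E: 12.
E wins the head-to-head.

E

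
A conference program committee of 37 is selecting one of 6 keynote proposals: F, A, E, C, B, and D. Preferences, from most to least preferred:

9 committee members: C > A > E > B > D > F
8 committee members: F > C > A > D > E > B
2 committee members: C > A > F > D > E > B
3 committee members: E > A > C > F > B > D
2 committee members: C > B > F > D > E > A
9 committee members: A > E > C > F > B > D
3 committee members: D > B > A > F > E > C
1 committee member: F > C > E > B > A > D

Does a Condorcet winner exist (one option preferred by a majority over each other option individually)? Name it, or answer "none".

C

C vs F: 25–12 for C.
C vs A: 22–15 for C.
C vs E: 22–15 for C.
C vs B: 34–3 for C.
C vs D: 34–3 for C.
C beats every other option head-to-head.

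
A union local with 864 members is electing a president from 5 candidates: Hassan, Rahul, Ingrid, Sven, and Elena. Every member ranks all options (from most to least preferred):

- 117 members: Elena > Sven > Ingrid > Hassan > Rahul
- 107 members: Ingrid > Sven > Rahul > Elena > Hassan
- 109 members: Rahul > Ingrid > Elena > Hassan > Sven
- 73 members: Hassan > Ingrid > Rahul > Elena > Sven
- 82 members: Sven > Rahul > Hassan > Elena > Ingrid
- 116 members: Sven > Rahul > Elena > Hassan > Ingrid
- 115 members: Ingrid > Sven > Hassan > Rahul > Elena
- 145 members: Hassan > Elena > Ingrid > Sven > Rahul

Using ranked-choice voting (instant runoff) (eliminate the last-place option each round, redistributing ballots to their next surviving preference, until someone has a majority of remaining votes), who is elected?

Ingrid

Round 1: Hassan 218, Rahul 109, Ingrid 222, Sven 198, Elena 117. Eliminate Rahul.
Round 2: Hassan 218, Ingrid 331, Sven 198, Elena 117. Eliminate Elena.
Round 3: Hassan 218, Ingrid 331, Sven 315. Eliminate Hassan.
Round 4: Ingrid 549, Sven 315. Ingrid has a majority.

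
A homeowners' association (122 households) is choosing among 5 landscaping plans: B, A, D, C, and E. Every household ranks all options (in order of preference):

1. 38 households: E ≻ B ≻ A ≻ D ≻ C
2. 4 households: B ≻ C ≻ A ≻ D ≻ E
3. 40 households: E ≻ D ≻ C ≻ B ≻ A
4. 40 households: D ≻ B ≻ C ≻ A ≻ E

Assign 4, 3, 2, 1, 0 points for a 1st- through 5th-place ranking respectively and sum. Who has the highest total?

B: 38·3 + 4·4 + 40·1 + 40·3 = 290
A: 38·2 + 4·2 + 40·0 + 40·1 = 124
D: 38·1 + 4·1 + 40·3 + 40·4 = 322
C: 38·0 + 4·3 + 40·2 + 40·2 = 172
E: 38·4 + 4·0 + 40·4 + 40·0 = 312
D has the highest Borda score (322).

D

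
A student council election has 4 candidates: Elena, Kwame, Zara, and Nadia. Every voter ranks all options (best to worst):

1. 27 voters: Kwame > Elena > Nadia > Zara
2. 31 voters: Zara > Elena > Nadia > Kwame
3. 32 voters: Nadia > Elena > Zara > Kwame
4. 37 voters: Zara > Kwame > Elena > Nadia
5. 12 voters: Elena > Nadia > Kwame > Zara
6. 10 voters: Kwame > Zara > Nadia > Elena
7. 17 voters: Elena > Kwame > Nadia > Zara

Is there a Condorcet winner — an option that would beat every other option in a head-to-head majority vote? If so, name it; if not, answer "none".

Elena vs Kwame: 92–74 for Elena.
Elena vs Zara: 88–78 for Elena.
Elena vs Nadia: 124–42 for Elena.
Elena beats every other option head-to-head.

Elena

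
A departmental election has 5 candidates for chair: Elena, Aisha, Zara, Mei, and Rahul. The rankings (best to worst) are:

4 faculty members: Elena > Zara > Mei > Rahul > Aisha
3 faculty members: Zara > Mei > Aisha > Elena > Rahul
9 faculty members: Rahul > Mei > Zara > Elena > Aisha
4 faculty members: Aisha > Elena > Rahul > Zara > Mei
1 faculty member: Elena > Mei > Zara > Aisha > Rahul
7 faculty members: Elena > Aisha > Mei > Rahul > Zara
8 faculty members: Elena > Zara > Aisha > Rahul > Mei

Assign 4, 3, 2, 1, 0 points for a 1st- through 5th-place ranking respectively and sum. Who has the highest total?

Elena

Elena: 4·4 + 3·1 + 9·1 + 4·3 + 1·4 + 7·4 + 8·4 = 104
Aisha: 4·0 + 3·2 + 9·0 + 4·4 + 1·1 + 7·3 + 8·2 = 60
Zara: 4·3 + 3·4 + 9·2 + 4·1 + 1·2 + 7·0 + 8·3 = 72
Mei: 4·2 + 3·3 + 9·3 + 4·0 + 1·3 + 7·2 + 8·0 = 61
Rahul: 4·1 + 3·0 + 9·4 + 4·2 + 1·0 + 7·1 + 8·1 = 63
Elena has the highest Borda score (104).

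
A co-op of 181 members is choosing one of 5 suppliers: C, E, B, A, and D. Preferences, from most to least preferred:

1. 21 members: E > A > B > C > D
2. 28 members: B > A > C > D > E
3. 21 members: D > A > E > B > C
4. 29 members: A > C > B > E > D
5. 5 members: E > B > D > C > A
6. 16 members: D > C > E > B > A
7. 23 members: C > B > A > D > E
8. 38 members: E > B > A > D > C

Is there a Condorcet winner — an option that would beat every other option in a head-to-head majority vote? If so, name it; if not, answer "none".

Checking pairwise contests:
B beats C 113–68.
C beats E 96–85.
E beats B 101–80.
B beats A 110–71.
C beats D 101–80.
Every option loses at least one head-to-head, so there is no Condorcet winner.

none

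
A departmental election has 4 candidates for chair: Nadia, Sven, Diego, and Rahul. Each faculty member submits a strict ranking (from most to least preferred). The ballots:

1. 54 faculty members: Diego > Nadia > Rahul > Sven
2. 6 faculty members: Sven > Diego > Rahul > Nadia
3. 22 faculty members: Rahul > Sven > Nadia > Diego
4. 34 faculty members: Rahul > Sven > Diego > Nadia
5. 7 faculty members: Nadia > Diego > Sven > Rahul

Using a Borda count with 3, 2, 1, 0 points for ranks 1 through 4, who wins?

Rahul

Nadia: 54·2 + 6·0 + 22·1 + 34·0 + 7·3 = 151
Sven: 54·0 + 6·3 + 22·2 + 34·2 + 7·1 = 137
Diego: 54·3 + 6·2 + 22·0 + 34·1 + 7·2 = 222
Rahul: 54·1 + 6·1 + 22·3 + 34·3 + 7·0 = 228
Rahul has the highest Borda score (228).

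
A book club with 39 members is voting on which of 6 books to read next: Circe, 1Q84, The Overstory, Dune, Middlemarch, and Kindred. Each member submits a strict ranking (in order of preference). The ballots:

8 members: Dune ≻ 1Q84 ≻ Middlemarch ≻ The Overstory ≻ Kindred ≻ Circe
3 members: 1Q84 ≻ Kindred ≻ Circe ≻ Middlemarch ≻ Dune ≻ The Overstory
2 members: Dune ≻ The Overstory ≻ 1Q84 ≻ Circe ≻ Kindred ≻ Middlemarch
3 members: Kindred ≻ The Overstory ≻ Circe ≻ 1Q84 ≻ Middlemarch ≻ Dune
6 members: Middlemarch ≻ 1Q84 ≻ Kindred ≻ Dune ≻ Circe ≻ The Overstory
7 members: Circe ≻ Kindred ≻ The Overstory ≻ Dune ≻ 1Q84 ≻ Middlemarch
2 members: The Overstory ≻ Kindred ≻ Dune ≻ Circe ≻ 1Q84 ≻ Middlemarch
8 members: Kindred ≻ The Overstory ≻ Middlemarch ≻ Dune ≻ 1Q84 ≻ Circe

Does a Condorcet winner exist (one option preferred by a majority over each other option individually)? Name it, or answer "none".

Kindred

Kindred vs Circe: 30–9 for Kindred.
Kindred vs 1Q84: 20–19 for Kindred.
Kindred vs The Overstory: 27–12 for Kindred.
Kindred vs Dune: 29–10 for Kindred.
Kindred vs Middlemarch: 25–14 for Kindred.
Kindred beats every other option head-to-head.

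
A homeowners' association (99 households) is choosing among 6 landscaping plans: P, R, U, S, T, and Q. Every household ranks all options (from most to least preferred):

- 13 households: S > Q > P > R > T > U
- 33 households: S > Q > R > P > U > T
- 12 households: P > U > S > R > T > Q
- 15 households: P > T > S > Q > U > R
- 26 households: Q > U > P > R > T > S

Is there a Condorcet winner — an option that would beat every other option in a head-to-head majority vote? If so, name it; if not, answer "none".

Checking pairwise contests:
Q beats P 72–27.
P beats R 66–33.
P beats U 73–26.
P beats S 53–46.
P beats T 99–0.
S beats Q 73–26.
Every option loses at least one head-to-head, so there is no Condorcet winner.

none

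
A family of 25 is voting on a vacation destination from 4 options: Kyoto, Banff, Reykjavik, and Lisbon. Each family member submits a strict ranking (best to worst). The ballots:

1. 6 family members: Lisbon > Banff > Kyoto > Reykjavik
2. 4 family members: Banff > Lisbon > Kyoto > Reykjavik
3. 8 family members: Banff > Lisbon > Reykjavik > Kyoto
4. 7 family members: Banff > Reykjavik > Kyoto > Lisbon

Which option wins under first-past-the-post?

Banff

First-place votes: Kyoto 0, Banff 19, Reykjavik 0, Lisbon 6.
Banff has the most first-place votes.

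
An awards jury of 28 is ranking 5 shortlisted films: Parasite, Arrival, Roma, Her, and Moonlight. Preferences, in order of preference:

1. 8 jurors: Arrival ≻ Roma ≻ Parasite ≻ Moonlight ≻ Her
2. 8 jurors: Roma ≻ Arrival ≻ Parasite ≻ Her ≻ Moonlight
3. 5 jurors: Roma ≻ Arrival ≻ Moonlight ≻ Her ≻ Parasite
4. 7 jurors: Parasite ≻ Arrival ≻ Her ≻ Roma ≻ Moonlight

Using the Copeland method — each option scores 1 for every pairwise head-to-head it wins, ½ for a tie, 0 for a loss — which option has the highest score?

Arrival

Parasite: beats Her and Moonlight; loses to Arrival and Roma → score 2.
Arrival: beats Parasite, Roma, Her, and Moonlight → score 4.
Roma: beats Parasite, Her, and Moonlight; loses to Arrival → score 3.
Her: beats Moonlight; loses to Parasite, Arrival, and Roma → score 1.
Moonlight: loses to Parasite, Arrival, Roma, and Her → score 0.
Arrival has the best pairwise record.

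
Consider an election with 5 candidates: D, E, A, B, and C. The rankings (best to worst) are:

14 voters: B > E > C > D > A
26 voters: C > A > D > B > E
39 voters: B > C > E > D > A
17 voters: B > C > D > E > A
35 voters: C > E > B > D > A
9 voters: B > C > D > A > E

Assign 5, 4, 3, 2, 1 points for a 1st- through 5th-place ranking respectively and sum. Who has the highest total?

C

D: 14·2 + 26·3 + 39·2 + 17·3 + 35·2 + 9·3 = 332
E: 14·4 + 26·1 + 39·3 + 17·2 + 35·4 + 9·1 = 382
A: 14·1 + 26·4 + 39·1 + 17·1 + 35·1 + 9·2 = 227
B: 14·5 + 26·2 + 39·5 + 17·5 + 35·3 + 9·5 = 552
C: 14·3 + 26·5 + 39·4 + 17·4 + 35·5 + 9·4 = 607
C has the highest Borda score (607).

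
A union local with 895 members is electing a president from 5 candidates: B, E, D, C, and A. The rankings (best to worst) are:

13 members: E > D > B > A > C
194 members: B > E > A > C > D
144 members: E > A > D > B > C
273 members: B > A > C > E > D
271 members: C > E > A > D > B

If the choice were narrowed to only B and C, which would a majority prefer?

Voters preferring B to C: 624; preferring C to B: 271.
B wins the head-to-head.

B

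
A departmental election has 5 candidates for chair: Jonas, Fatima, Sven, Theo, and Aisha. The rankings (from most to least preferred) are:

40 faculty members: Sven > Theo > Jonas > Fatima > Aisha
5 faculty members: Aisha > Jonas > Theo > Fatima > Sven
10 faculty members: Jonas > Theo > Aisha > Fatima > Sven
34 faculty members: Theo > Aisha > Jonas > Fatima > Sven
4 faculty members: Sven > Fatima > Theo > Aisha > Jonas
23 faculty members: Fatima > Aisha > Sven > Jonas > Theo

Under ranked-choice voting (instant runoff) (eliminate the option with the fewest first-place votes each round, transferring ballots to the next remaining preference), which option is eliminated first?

Round 1: Jonas 10, Fatima 23, Sven 44, Theo 34, Aisha 5. Eliminate Aisha.

Aisha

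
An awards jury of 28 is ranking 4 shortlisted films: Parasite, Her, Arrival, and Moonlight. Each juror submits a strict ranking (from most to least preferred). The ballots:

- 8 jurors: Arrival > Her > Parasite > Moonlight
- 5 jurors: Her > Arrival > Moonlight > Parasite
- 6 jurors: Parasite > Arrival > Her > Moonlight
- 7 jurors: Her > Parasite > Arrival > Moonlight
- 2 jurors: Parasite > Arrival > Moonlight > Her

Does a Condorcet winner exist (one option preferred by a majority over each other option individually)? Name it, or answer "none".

Checking pairwise contests:
Her beats Parasite 20–8.
Arrival beats Her 16–12.
Parasite beats Arrival 15–13.
Parasite beats Moonlight 23–5.
Every option loses at least one head-to-head, so there is no Condorcet winner.

none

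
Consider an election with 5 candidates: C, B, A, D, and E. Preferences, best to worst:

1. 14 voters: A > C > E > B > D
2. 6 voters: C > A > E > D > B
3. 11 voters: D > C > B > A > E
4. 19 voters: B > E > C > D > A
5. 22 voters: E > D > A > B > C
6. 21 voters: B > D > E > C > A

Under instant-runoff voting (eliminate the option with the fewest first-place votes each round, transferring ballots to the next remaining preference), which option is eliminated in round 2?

Round 1: C 6, B 40, A 14, D 11, E 22. Eliminate C.
Round 2: B 40, A 20, D 11, E 22. Eliminate D.

D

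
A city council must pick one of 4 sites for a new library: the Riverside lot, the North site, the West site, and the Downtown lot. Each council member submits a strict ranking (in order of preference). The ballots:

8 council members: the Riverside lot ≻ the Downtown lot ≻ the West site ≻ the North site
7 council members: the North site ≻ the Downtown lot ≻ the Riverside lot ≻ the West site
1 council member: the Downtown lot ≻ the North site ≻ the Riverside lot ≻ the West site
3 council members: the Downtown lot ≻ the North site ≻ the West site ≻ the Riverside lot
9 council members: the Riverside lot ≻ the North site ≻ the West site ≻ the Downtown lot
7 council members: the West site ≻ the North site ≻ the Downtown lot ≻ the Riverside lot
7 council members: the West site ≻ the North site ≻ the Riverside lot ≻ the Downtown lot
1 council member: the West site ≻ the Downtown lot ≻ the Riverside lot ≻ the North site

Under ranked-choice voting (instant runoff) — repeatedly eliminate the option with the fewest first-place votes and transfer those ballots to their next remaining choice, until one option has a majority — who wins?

the Riverside lot

Round 1: the Riverside lot 17, the North site 7, the West site 15, the Downtown lot 4. Eliminate the Downtown lot.
Round 2: the Riverside lot 17, the North site 11, the West site 15. Eliminate the North site.
Round 3: the Riverside lot 25, the West site 18. The Riverside lot has a majority.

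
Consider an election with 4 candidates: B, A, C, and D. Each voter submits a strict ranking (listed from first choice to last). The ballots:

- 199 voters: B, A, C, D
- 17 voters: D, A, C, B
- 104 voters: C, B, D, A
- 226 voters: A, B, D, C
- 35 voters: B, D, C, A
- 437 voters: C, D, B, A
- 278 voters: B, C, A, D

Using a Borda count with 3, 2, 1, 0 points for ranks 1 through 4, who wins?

B: 199·3 + 17·0 + 104·2 + 226·2 + 35·3 + 437·1 + 278·3 = 2633
A: 199·2 + 17·2 + 104·0 + 226·3 + 35·0 + 437·0 + 278·1 = 1388
C: 199·1 + 17·1 + 104·3 + 226·0 + 35·1 + 437·3 + 278·2 = 2430
D: 199·0 + 17·3 + 104·1 + 226·1 + 35·2 + 437·2 + 278·0 = 1325
B has the highest Borda score (2633).

B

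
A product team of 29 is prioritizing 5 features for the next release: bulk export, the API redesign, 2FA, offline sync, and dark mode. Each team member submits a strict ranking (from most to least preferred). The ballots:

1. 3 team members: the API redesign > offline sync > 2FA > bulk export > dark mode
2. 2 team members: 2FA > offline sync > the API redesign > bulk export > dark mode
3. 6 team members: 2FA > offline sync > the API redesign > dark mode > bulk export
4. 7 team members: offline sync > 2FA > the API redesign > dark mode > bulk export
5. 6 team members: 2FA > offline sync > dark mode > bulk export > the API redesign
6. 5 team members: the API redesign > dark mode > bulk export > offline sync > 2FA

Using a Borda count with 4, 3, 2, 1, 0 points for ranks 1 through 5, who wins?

offline sync

bulk export: 3·1 + 2·1 + 6·0 + 7·0 + 6·1 + 5·2 = 21
the API redesign: 3·4 + 2·2 + 6·2 + 7·2 + 6·0 + 5·4 = 62
2FA: 3·2 + 2·4 + 6·4 + 7·3 + 6·4 + 5·0 = 83
offline sync: 3·3 + 2·3 + 6·3 + 7·4 + 6·3 + 5·1 = 84
dark mode: 3·0 + 2·0 + 6·1 + 7·1 + 6·2 + 5·3 = 40
offline sync has the highest Borda score (84).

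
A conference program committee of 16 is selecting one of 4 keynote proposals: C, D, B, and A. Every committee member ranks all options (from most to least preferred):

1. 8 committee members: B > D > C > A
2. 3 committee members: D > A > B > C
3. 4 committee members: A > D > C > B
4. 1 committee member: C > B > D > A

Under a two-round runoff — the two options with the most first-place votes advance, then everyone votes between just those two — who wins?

Round 1 first-place votes: C 1, D 3, B 8, A 4.
B and A advance.
Runoff: B is preferred to A by 9 voters; A by 7.
B wins the runoff.

B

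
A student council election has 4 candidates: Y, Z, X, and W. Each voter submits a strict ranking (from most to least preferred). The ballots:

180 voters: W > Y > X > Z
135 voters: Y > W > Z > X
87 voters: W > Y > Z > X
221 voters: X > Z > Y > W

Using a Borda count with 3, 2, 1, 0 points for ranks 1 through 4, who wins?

Y: 180·2 + 135·3 + 87·2 + 221·1 = 1160
Z: 180·0 + 135·1 + 87·1 + 221·2 = 664
X: 180·1 + 135·0 + 87·0 + 221·3 = 843
W: 180·3 + 135·2 + 87·3 + 221·0 = 1071
Y has the highest Borda score (1160).

Y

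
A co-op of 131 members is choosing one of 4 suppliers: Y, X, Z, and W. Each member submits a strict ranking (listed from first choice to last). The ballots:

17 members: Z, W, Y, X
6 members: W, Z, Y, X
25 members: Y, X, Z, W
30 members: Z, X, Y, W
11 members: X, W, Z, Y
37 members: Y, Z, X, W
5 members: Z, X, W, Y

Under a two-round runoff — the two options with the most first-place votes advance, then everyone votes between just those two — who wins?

Round 1 first-place votes: Y 62, X 11, Z 52, W 6.
Y and Z advance.
Runoff: Y is preferred to Z by 62 voters; Z by 69.
Z wins the runoff.

Z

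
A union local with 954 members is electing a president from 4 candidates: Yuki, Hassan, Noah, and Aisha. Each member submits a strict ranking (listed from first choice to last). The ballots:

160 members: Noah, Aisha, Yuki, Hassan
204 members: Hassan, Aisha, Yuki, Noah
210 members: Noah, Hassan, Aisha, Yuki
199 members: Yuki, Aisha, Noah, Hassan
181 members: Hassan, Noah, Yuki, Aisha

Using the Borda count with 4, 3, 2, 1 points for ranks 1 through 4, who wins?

Noah

Yuki: 160·2 + 204·2 + 210·1 + 199·4 + 181·2 = 2096
Hassan: 160·1 + 204·4 + 210·3 + 199·1 + 181·4 = 2529
Noah: 160·4 + 204·1 + 210·4 + 199·2 + 181·3 = 2625
Aisha: 160·3 + 204·3 + 210·2 + 199·3 + 181·1 = 2290
Noah has the highest Borda score (2625).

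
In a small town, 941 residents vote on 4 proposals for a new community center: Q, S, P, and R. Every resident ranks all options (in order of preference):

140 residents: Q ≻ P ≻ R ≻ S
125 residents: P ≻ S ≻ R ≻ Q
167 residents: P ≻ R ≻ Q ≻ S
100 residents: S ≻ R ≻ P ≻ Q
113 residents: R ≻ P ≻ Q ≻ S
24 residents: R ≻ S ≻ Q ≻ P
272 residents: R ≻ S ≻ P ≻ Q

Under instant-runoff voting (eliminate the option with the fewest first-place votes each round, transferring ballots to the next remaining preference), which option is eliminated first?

S

Round 1: Q 140, S 100, P 292, R 409. Eliminate S.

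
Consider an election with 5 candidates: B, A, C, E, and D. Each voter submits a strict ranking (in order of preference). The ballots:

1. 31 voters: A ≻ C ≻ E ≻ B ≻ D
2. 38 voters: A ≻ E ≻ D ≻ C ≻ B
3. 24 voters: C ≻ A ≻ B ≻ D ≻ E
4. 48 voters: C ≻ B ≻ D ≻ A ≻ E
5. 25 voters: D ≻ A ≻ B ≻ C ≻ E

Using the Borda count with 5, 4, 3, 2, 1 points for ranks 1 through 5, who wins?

A

B: 31·2 + 38·1 + 24·3 + 48·4 + 25·3 = 439
A: 31·5 + 38·5 + 24·4 + 48·2 + 25·4 = 637
C: 31·4 + 38·2 + 24·5 + 48·5 + 25·2 = 610
E: 31·3 + 38·4 + 24·1 + 48·1 + 25·1 = 342
D: 31·1 + 38·3 + 24·2 + 48·3 + 25·5 = 462
A has the highest Borda score (637).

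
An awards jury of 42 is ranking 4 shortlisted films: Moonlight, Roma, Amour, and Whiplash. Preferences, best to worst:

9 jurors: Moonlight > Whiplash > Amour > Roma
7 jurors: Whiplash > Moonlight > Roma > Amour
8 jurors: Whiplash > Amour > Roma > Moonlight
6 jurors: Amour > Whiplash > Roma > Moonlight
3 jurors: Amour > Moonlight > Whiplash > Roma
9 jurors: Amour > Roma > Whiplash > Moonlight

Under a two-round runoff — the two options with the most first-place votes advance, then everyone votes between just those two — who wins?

Round 1 first-place votes: Moonlight 9, Roma 0, Amour 18, Whiplash 15.
Amour and Whiplash advance.
Runoff: Amour is preferred to Whiplash by 18 voters; Whiplash by 24.
Whiplash wins the runoff.

Whiplash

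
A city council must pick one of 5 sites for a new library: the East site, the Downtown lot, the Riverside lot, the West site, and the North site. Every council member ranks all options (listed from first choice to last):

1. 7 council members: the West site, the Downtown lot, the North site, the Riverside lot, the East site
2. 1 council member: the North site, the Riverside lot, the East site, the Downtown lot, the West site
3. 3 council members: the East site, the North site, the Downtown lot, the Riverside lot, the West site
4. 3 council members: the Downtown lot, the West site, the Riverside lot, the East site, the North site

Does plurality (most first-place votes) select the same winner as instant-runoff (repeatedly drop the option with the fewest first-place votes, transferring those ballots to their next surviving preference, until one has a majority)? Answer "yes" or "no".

yes

Plurality — first-place votes: the East site 3, the Downtown lot 3, the Riverside lot 0, the West site 7, the North site 1. Winner: the West site.
Instant-runoff — R1 the East site 3, the Downtown lot 3, the Riverside lot 0, the West site 7, the North site 1 (the Riverside lot out); R2 the East site 3, the Downtown lot 3, the West site 7, the North site 1 (the North site out); R3 the East site 4, the Downtown lot 3, the West site 7 (the Downtown lot out); R4 the East site 4, the West site 10 (the West site winner). Winner: the West site.
The two methods agree.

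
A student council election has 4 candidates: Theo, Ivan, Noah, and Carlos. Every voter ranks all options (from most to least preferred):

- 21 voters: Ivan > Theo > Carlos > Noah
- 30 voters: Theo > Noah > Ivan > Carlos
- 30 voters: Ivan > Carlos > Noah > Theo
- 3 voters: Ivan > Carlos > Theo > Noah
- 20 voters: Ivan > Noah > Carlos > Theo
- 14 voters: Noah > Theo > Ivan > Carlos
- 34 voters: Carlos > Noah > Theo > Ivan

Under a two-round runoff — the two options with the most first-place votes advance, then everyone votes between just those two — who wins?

Ivan

Round 1 first-place votes: Theo 30, Ivan 74, Noah 14, Carlos 34.
Ivan and Carlos advance.
Runoff: Ivan is preferred to Carlos by 118 voters; Carlos by 34.
Ivan wins the runoff.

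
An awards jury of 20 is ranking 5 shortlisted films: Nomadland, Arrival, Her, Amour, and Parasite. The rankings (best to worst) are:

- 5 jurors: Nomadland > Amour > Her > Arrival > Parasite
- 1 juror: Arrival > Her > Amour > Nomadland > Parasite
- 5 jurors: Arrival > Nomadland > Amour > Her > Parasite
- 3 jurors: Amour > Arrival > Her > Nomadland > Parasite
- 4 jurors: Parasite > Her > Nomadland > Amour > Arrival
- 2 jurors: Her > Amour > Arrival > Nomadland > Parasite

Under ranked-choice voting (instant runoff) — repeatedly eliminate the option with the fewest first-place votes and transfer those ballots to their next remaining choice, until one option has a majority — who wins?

Round 1: Nomadland 5, Arrival 6, Her 2, Amour 3, Parasite 4. Eliminate Her.
Round 2: Nomadland 5, Arrival 6, Amour 5, Parasite 4. Eliminate Parasite.
Round 3: Nomadland 9, Arrival 6, Amour 5. Eliminate Amour.
Round 4: Nomadland 9, Arrival 11. Arrival has a majority.

Arrival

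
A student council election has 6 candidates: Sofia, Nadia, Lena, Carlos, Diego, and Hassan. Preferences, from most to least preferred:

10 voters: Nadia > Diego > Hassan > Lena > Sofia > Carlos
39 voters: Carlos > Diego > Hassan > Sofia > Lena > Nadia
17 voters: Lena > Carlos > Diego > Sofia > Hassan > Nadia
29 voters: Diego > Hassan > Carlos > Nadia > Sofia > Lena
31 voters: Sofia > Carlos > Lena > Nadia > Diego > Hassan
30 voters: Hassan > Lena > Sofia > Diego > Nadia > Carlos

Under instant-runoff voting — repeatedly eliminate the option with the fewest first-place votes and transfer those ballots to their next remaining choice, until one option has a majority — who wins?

Carlos

Round 1: Sofia 31, Nadia 10, Lena 17, Carlos 39, Diego 29, Hassan 30. Eliminate Nadia.
Round 2: Sofia 31, Lena 17, Carlos 39, Diego 39, Hassan 30. Eliminate Lena.
Round 3: Sofia 31, Carlos 56, Diego 39, Hassan 30. Eliminate Hassan.
Round 4: Sofia 61, Carlos 56, Diego 39. Eliminate Diego.
Round 5: Sofia 71, Carlos 85. Carlos has a majority.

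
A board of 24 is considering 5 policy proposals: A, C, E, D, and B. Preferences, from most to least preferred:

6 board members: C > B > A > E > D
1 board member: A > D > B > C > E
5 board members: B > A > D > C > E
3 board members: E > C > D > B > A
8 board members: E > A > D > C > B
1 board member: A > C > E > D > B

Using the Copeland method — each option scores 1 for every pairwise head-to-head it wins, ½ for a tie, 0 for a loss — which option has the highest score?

A: beats C, E, and D; loses to B → score 3.
C: beats E and B; loses to A and D → score 2.
E: beats D; ties B; loses to A and C → score 1.5.
D: beats C and B; loses to A and E → score 2.
B: beats A; ties E; loses to C and D → score 1.5.
A has the best pairwise record.

A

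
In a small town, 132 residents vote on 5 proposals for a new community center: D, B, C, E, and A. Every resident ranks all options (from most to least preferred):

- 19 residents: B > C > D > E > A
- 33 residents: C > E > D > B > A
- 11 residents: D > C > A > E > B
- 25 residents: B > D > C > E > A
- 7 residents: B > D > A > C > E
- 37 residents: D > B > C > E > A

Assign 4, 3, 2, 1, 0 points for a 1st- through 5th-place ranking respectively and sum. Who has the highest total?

D

D: 19·2 + 33·2 + 11·4 + 25·3 + 7·3 + 37·4 = 392
B: 19·4 + 33·1 + 11·0 + 25·4 + 7·4 + 37·3 = 348
C: 19·3 + 33·4 + 11·3 + 25·2 + 7·1 + 37·2 = 353
E: 19·1 + 33·3 + 11·1 + 25·1 + 7·0 + 37·1 = 191
A: 19·0 + 33·0 + 11·2 + 25·0 + 7·2 + 37·0 = 36
D has the highest Borda score (392).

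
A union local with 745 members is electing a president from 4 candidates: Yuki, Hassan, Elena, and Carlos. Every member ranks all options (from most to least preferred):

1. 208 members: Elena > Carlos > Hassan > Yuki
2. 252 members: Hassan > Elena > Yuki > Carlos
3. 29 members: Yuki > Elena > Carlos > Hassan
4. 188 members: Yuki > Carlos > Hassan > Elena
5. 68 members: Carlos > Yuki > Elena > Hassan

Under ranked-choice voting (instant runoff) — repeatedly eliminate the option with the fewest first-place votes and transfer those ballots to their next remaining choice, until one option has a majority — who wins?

Round 1: Yuki 217, Hassan 252, Elena 208, Carlos 68. Eliminate Carlos.
Round 2: Yuki 285, Hassan 252, Elena 208. Eliminate Elena.
Round 3: Yuki 285, Hassan 460. Hassan has a majority.

Hassan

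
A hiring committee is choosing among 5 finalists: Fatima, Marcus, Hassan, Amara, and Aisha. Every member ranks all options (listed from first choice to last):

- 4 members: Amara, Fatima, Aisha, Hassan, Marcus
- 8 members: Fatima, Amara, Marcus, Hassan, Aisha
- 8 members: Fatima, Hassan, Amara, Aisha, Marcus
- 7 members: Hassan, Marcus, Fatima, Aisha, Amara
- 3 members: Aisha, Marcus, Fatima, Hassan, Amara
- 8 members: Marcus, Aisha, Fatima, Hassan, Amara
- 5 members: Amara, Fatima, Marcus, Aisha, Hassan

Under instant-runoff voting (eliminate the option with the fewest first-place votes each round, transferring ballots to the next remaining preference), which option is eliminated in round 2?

Hassan

Round 1: Fatima 16, Marcus 8, Hassan 7, Amara 9, Aisha 3. Eliminate Aisha.
Round 2: Fatima 16, Marcus 11, Hassan 7, Amara 9. Eliminate Hassan.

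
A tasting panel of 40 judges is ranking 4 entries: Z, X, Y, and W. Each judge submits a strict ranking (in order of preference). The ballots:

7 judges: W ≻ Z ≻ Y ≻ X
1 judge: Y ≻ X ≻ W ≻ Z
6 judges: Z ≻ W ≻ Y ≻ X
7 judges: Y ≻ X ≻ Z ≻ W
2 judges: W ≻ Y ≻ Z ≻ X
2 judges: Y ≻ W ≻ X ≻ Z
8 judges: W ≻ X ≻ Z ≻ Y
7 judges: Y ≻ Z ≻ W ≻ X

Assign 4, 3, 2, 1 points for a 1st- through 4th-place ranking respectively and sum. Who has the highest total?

W

Z: 7·3 + 1·1 + 6·4 + 7·2 + 2·2 + 2·1 + 8·2 + 7·3 = 103
X: 7·1 + 1·3 + 6·1 + 7·3 + 2·1 + 2·2 + 8·3 + 7·1 = 74
Y: 7·2 + 1·4 + 6·2 + 7·4 + 2·3 + 2·4 + 8·1 + 7·4 = 108
W: 7·4 + 1·2 + 6·3 + 7·1 + 2·4 + 2·3 + 8·4 + 7·2 = 115
W has the highest Borda score (115).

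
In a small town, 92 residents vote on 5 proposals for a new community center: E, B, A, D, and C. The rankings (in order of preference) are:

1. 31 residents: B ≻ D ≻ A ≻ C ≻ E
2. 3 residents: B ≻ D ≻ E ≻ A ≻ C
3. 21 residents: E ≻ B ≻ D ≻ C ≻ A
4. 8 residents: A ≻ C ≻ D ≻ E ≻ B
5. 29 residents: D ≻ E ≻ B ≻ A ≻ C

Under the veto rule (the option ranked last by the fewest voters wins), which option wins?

Last-place votes: E 31, B 8, A 21, D 0, C 32.
D is ranked last by the fewest voters, so D wins.

D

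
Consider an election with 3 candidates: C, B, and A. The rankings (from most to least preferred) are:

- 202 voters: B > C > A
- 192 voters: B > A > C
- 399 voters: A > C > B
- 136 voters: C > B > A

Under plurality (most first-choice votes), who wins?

First-place votes: C 136, B 394, A 399.
A has the most first-place votes.

A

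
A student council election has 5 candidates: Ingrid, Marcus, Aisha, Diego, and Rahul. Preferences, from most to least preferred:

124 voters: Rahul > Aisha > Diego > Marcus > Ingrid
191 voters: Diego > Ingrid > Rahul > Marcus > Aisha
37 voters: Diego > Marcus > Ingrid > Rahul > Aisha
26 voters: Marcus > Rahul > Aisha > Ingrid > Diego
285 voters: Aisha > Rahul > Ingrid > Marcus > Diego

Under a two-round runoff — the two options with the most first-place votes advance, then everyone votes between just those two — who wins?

Aisha

Round 1 first-place votes: Ingrid 0, Marcus 26, Aisha 285, Diego 228, Rahul 124.
Aisha and Diego advance.
Runoff: Aisha is preferred to Diego by 435 voters; Diego by 228.
Aisha wins the runoff.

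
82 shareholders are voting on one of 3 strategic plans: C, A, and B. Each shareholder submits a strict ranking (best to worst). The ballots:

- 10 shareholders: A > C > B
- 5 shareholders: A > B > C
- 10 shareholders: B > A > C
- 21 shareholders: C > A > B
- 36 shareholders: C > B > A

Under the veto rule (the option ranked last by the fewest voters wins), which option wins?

C

Last-place votes: C 15, A 36, B 31.
C is ranked last by the fewest voters, so C wins.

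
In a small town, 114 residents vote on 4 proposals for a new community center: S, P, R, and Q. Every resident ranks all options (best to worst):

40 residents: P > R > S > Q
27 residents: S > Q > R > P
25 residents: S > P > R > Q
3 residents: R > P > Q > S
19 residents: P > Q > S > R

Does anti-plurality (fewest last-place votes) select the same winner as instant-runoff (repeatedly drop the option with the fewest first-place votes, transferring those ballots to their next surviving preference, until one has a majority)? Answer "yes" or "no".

Anti-plurality — last-place votes: S 3, P 27, R 19, Q 65. Winner: S.
Instant-runoff — R1 S 52, P 59, R 3, Q 0 (P winner). Winner: P.
The two methods disagree.

no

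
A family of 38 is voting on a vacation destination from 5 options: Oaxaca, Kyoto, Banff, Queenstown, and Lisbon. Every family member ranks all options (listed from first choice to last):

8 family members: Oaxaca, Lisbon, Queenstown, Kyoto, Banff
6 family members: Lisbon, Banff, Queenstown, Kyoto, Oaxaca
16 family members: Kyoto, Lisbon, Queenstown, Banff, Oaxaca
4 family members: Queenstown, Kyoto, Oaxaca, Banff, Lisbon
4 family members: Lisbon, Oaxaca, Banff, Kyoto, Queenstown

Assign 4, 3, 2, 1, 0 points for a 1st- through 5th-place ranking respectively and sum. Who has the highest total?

Oaxaca: 8·4 + 6·0 + 16·0 + 4·2 + 4·3 = 52
Kyoto: 8·1 + 6·1 + 16·4 + 4·3 + 4·1 = 94
Banff: 8·0 + 6·3 + 16·1 + 4·1 + 4·2 = 46
Queenstown: 8·2 + 6·2 + 16·2 + 4·4 + 4·0 = 76
Lisbon: 8·3 + 6·4 + 16·3 + 4·0 + 4·4 = 112
Lisbon has the highest Borda score (112).

Lisbon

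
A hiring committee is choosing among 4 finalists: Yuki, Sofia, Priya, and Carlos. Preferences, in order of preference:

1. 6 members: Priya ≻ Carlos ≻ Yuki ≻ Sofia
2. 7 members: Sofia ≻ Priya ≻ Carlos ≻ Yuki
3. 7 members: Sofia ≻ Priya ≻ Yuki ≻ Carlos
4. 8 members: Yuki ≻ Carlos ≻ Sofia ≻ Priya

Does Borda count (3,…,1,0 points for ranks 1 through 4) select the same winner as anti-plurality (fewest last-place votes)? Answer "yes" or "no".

yes

Borda — scores: Yuki 37, Sofia 50, Priya 46, Carlos 35. Winner: Sofia.
Anti-plurality — last-place votes: Yuki 7, Sofia 6, Priya 8, Carlos 7. Winner: Sofia.
The two methods agree.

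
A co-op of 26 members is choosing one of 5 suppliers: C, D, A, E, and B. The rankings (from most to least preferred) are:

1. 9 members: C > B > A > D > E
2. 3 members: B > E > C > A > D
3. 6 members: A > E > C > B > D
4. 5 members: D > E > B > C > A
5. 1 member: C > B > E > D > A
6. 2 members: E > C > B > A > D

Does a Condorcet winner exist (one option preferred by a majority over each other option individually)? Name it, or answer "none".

none

Checking pairwise contests:
E beats C 16–10.
C beats D 21–5.
C beats A 20–6.
D beats E 14–12.
C beats B 18–8.
Every option loses at least one head-to-head, so there is no Condorcet winner.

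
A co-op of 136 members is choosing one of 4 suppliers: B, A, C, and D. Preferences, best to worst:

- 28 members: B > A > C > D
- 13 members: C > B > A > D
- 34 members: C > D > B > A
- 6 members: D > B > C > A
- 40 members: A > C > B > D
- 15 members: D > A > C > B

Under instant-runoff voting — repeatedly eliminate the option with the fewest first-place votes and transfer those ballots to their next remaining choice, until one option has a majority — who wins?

A

Round 1: B 28, A 40, C 47, D 21. Eliminate D.
Round 2: B 34, A 55, C 47. Eliminate B.
Round 3: A 83, C 53. A has a majority.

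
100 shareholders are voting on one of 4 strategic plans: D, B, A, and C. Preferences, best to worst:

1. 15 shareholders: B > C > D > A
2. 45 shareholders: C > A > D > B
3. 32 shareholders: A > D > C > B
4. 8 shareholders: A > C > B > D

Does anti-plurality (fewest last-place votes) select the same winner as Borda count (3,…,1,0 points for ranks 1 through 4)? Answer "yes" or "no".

Anti-plurality — last-place votes: D 8, B 77, A 15, C 0. Winner: C.
Borda — scores: D 124, B 53, A 210, C 213. Winner: C.
The two methods agree.

yes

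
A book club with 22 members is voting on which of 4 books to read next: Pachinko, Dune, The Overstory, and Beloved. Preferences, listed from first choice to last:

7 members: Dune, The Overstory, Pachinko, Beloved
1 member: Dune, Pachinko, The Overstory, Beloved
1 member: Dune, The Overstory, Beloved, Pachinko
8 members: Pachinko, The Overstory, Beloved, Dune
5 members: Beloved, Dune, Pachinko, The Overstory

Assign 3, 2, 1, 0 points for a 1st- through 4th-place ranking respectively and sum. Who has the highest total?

Pachinko

Pachinko: 7·1 + 1·2 + 1·0 + 8·3 + 5·1 = 38
Dune: 7·3 + 1·3 + 1·3 + 8·0 + 5·2 = 37
The Overstory: 7·2 + 1·1 + 1·2 + 8·2 + 5·0 = 33
Beloved: 7·0 + 1·0 + 1·1 + 8·1 + 5·3 = 24
Pachinko has the highest Borda score (38).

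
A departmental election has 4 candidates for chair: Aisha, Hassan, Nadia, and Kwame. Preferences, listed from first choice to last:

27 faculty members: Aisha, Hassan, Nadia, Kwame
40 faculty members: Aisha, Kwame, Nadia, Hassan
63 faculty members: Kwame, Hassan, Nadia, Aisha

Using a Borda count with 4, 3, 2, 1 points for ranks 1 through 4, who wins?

Kwame

Aisha: 27·4 + 40·4 + 63·1 = 331
Hassan: 27·3 + 40·1 + 63·3 = 310
Nadia: 27·2 + 40·2 + 63·2 = 260
Kwame: 27·1 + 40·3 + 63·4 = 399
Kwame has the highest Borda score (399).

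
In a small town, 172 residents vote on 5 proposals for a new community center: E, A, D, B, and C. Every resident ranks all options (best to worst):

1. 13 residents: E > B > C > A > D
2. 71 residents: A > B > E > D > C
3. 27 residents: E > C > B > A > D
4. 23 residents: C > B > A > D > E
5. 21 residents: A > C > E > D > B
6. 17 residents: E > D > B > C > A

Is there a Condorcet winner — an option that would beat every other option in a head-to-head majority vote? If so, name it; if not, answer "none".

A

A vs E: 115–57 for A.
A vs D: 155–17 for A.
A vs B: 92–80 for A.
A vs C: 92–80 for A.
A beats every other option head-to-head.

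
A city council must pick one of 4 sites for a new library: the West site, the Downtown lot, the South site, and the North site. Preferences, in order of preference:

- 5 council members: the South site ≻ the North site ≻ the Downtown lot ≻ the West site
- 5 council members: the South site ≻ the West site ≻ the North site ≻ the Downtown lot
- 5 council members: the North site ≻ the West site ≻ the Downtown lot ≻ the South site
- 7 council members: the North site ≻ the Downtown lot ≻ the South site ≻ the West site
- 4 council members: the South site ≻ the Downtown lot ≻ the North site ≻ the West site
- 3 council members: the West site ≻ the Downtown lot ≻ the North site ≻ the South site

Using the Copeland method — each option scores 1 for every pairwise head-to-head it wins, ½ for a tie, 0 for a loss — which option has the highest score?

the North site

the West site: loses to the Downtown lot, the South site, and the North site → score 0.
the Downtown lot: beats the West site and the South site; loses to the North site → score 2.
the South site: beats the West site; loses to the Downtown lot and the North site → score 1.
the North site: beats the West site, the Downtown lot, and the South site → score 3.
the North site has the best pairwise record.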